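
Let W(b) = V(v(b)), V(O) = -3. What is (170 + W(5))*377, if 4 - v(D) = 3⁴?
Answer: 62959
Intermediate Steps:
v(D) = -77 (v(D) = 4 - 1*3⁴ = 4 - 1*81 = 4 - 81 = -77)
W(b) = -3
(170 + W(5))*377 = (170 - 3)*377 = 167*377 = 62959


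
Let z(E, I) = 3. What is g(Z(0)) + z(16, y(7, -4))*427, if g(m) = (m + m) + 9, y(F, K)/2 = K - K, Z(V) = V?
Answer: 1290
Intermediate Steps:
y(F, K) = 0 (y(F, K) = 2*(K - K) = 2*0 = 0)
g(m) = 9 + 2*m (g(m) = 2*m + 9 = 9 + 2*m)
g(Z(0)) + z(16, y(7, -4))*427 = (9 + 2*0) + 3*427 = (9 + 0) + 1281 = 9 + 1281 = 1290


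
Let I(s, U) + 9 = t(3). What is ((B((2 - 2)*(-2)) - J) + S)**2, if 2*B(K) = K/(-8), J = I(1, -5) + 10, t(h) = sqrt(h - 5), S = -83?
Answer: (84 + I*sqrt(2))**2 ≈ 7054.0 + 237.59*I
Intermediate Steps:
t(h) = sqrt(-5 + h)
I(s, U) = -9 + I*sqrt(2) (I(s, U) = -9 + sqrt(-5 + 3) = -9 + sqrt(-2) = -9 + I*sqrt(2))
J = 1 + I*sqrt(2) (J = (-9 + I*sqrt(2)) + 10 = 1 + I*sqrt(2) ≈ 1.0 + 1.4142*I)
B(K) = -K/16 (B(K) = (K/(-8))/2 = (K*(-1/8))/2 = (-K/8)/2 = -K/16)
((B((2 - 2)*(-2)) - J) + S)**2 = ((-(2 - 2)*(-2)/16 - (1 + I*sqrt(2))) - 83)**2 = ((-0*(-2) + (-1 - I*sqrt(2))) - 83)**2 = ((-1/16*0 + (-1 - I*sqrt(2))) - 83)**2 = ((0 + (-1 - I*sqrt(2))) - 83)**2 = ((-1 - I*sqrt(2)) - 83)**2 = (-84 - I*sqrt(2))**2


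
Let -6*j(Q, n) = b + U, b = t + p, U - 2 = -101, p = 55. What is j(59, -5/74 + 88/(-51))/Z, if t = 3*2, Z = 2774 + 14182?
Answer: 19/50868 ≈ 0.00037352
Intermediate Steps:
Z = 16956
U = -99 (U = 2 - 101 = -99)
t = 6
b = 61 (b = 6 + 55 = 61)
j(Q, n) = 19/3 (j(Q, n) = -(61 - 99)/6 = -⅙*(-38) = 19/3)
j(59, -5/74 + 88/(-51))/Z = (19/3)/16956 = (19/3)*(1/16956) = 19/50868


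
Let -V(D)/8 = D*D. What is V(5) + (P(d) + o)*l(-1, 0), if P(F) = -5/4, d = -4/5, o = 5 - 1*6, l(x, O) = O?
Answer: -200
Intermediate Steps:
V(D) = -8*D² (V(D) = -8*D*D = -8*D²)
o = -1 (o = 5 - 6 = -1)
d = -⅘ (d = -4*⅕ = -⅘ ≈ -0.80000)
P(F) = -5/4 (P(F) = -5*¼ = -5/4)
V(5) + (P(d) + o)*l(-1, 0) = -8*5² + (-5/4 - 1)*0 = -8*25 - 9/4*0 = -200 + 0 = -200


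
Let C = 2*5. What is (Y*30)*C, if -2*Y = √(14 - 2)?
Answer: -300*√3 ≈ -519.62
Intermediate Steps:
C = 10
Y = -√3 (Y = -√(14 - 2)/2 = -√3 ≈ -1.7320)
(Y*30)*C = (-√3*30)*10 = -30*√3*10 = -300*√3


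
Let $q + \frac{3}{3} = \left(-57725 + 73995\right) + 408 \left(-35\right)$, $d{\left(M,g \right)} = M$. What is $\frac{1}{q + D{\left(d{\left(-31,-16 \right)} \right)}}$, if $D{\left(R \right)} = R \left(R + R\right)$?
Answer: $\frac{1}{3911} \approx 0.00025569$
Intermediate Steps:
$D{\left(R \right)} = 2 R^{2}$ ($D{\left(R \right)} = R 2 R = 2 R^{2}$)
$q = 1989$ ($q = -1 + \left(\left(-57725 + 73995\right) + 408 \left(-35\right)\right) = -1 + \left(16270 - 14280\right) = -1 + 1990 = 1989$)
$\frac{1}{q + D{\left(d{\left(-31,-16 \right)} \right)}} = \frac{1}{1989 + 2 \left(-31\right)^{2}} = \frac{1}{1989 + 2 \cdot 961} = \frac{1}{1989 + 1922} = \frac{1}{3911}$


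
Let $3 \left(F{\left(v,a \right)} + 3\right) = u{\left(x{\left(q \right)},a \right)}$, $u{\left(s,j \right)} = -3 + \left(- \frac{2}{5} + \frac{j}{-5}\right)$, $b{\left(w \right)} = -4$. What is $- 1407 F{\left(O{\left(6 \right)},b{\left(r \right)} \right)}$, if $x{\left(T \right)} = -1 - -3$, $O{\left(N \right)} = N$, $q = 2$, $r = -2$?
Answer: $\frac{27202}{5} \approx 5440.4$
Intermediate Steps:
$x{\left(T \right)} = 2$ ($x{\left(T \right)} = -1 + 3 = 2$)
$u{\left(s,j \right)} = - \frac{17}{5} - \frac{j}{5}$ ($u{\left(s,j \right)} = -3 + \left(\left(-2\right) \frac{1}{5} + j \left(- \frac{1}{5}\right)\right) = -3 - \left(\frac{2}{5} + \frac{j}{5}\right) = - \frac{17}{5} - \frac{j}{5}$)
$F{\left(v,a \right)} = - \frac{62}{15} - \frac{a}{15}$ ($F{\left(v,a \right)} = -3 + \frac{- \frac{17}{5} - \frac{a}{5}}{3} = -3 - \left(\frac{17}{15} + \frac{a}{15}\right) = - \frac{62}{15} - \frac{a}{15}$)
$- 1407 F{\left(O{\left(6 \right)},b{\left(r \right)} \right)} = - 1407 \left(- \frac{62}{15} - - \frac{4}{15}\right) = - 1407 \left(- \frac{62}{15} + \frac{4}{15}\right) = \left(-1407\right) \left(- \frac{58}{15}\right) = \frac{27202}{5}$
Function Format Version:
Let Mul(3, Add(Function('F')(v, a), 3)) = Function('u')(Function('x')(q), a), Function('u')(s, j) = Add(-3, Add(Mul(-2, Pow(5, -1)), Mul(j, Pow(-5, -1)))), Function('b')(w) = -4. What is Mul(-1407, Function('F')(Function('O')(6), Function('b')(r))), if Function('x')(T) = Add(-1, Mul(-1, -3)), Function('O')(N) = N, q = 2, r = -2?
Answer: Rational(27202, 5) ≈ 5440.4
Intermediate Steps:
Function('x')(T) = 2 (Function('x')(T) = Add(-1, 3) = 2)
Function('u')(s, j) = Add(Rational(-17, 5), Mul(Rational(-1, 5), j)) (Function('u')(s, j) = Add(-3, Add(Mul(-2, Rational(1, 5)), Mul(j, Rational(-1, 5)))) = Add(-3, Add(Rational(-2, 5), Mul(Rational(-1, 5), j))) = Add(Rational(-17, 5), Mul(Rational(-1, 5), j)))
Function('F')(v, a) = Add(Rational(-62, 15), Mul(Rational(-1, 15), a)) (Function('F')(v, a) = Add(-3, Mul(Rational(1, 3), Add(Rational(-17, 5), Mul(Rational(-1, 5), a)))) = Add(-3, Add(Rational(-17, 15), Mul(Rational(-1, 15), a))) = Add(Rational(-62, 15), Mul(Rational(-1, 15), a)))
Mul(-1407, Function('F')(Function('O')(6), Function('b')(r))) = Mul(-1407, Add(Rational(-62, 15), Mul(Rational(-1, 15), -4))) = Mul(-1407, Add(Rational(-62, 15), Rational(4, 15))) = Mul(-1407, Rational(-58, 15)) = Rational(27202, 5)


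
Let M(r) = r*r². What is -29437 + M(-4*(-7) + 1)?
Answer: -5048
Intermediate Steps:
M(r) = r³
-29437 + M(-4*(-7) + 1) = -29437 + (-4*(-7) + 1)³ = -29437 + (28 + 1)³ = -29437 + 29³ = -29437 + 24389 = -5048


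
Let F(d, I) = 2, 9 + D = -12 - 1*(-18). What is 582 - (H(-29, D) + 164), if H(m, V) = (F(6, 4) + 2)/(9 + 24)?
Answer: 13790/33 ≈ 417.88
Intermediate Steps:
D = -3 (D = -9 + (-12 - 1*(-18)) = -9 + (-12 + 18) = -9 + 6 = -3)
H(m, V) = 4/33 (H(m, V) = (2 + 2)/(9 + 24) = 4/33)
582 - (H(-29, D) + 164) = 582 - (4/33 + 164) = 582 - 1*5416/33 = 582 - 5416/33 = 13790/33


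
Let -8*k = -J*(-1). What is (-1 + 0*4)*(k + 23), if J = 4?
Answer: -45/2 ≈ -22.500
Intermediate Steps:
k = -½ (k = -(-1*4)*(-1)/8 = -(-1)*(-1)/2 = -⅛*4 = -½ ≈ -0.50000)
(-1 + 0*4)*(k + 23) = (-1 + 0*4)*(-½ + 23) = (-1 + 0)*(45/2) = -1*45/2 = -45/2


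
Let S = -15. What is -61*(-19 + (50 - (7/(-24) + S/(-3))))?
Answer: -38491/24 ≈ -1603.8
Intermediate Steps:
-61*(-19 + (50 - (7/(-24) + S/(-3)))) = -61*(-19 + (50 - (7/(-24) - 15/(-3)))) = -61*(-19 + (50 - (7*(-1/24) - 15*(-1/3)))) = -61*(-19 + (50 - (-7/24 + 5))) = -61*(-19 + (50 - 1*113/24)) = -61*(-19 + (50 - 113/24)) = -61*(-19 + 1087/24) = -61*631/24 = -38491/24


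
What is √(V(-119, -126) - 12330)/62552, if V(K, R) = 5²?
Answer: I*√12305/62552 ≈ 0.0017734*I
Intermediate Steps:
V(K, R) = 25
√(V(-119, -126) - 12330)/62552 = √(25 - 12330)/62552 = √(-12305)*(1/62552) = (I*√12305)*(1/62552) = I*√12305/62552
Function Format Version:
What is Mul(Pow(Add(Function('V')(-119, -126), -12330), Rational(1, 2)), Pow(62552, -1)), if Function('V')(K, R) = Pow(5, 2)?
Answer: Mul(Rational(1, 62552), I, Pow(12305, Rational(1, 2))) ≈ Mul(0.0017734, I)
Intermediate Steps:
Function('V')(K, R) = 25
Mul(Pow(Add(Function('V')(-119, -126), -12330), Rational(1, 2)), Pow(62552, -1)) = Mul(Pow(Add(25, -12330), Rational(1, 2)), Pow(62552, -1)) = Mul(Pow(-12305, Rational(1, 2)), Rational(1, 62552)) = Mul(Mul(I, Pow(12305, Rational(1, 2))), Rational(1, 62552)) = Mul(Rational(1, 62552), I, Pow(12305, Rational(1, 2)))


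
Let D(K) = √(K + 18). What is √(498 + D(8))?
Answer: √(498 + √26) ≈ 22.430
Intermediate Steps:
D(K) = √(18 + K)
√(498 + D(8)) = √(498 + √(18 + 8)) = √(498 + √26)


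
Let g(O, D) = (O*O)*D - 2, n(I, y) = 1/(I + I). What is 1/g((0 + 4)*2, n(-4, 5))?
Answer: -⅒ ≈ -0.10000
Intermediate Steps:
n(I, y) = 1/(2*I)
g(O, D) = -2 + D*O² (g(O, D) = O²*D - 2 = D*O² - 2 = -2 + D*O²)
1/g((0 + 4)*2, n(-4, 5)) = 1/(-2 + ((½)/(-4))*((0 + 4)*2)²) = 1/(-2 + ((½)*(-¼))*(4*2)²) = 1/(-2 - ⅛*8²) = 1/(-2 - ⅛*64) = 1/(-2 - 8) = 1/(-10) = -⅒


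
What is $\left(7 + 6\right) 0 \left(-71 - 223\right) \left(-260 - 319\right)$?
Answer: $0$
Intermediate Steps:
$\left(7 + 6\right) 0 \left(-71 - 223\right) \left(-260 - 319\right) = 13 \cdot 0 \left(\left(-294\right) \left(-579\right)\right) = 0 \cdot 170226 = 0$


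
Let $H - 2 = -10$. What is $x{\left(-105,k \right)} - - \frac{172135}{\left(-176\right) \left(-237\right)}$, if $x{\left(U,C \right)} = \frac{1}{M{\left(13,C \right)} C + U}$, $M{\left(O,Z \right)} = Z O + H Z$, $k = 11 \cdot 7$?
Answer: $\frac{1271227403}{308043120} \approx 4.1268$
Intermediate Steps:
$H = -8$ ($H = 2 - 10 = -8$)
$k = 77$
$M{\left(O,Z \right)} = - 8 Z + O Z$ ($M{\left(O,Z \right)} = Z O - 8 Z = O Z - 8 Z = - 8 Z + O Z$)
$x{\left(U,C \right)} = \frac{1}{U + 5 C^{2}}$ ($x{\left(U,C \right)} = \frac{1}{C \left(-8 + 13\right) C + U} = \frac{1}{C 5 C + U} = \frac{1}{5 C C + U} = \frac{1}{5 C^{2} + U} = \frac{1}{U + 5 C^{2}}$)
$x{\left(-105,k \right)} - - \frac{172135}{\left(-176\right) \left(-237\right)} = \frac{1}{-105 + 5 \cdot 77^{2}} - - \frac{172135}{\left(-176\right) \left(-237\right)} = \frac{1}{-105 + 5 \cdot 5929} - - \frac{172135}{41712} = \frac{1}{-105 + 29645} - \left(-172135\right) \frac{1}{41712} = \frac{1}{29540} - - \frac{172135}{41712} = \frac{1}{29540} + \frac{172135}{41712} = \frac{1271227403}{308043120}$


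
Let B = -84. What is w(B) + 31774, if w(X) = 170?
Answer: 31944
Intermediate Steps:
w(B) + 31774 = 170 + 31774 = 31944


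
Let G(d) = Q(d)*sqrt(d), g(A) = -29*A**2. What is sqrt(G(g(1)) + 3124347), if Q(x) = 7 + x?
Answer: sqrt(3124347 - 22*I*sqrt(29)) ≈ 1767.6 - 0.034*I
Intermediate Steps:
G(d) = sqrt(d)*(7 + d) (G(d) = (7 + d)*sqrt(d) = sqrt(d)*(7 + d))
sqrt(G(g(1)) + 3124347) = sqrt(sqrt(-29*1**2)*(7 - 29*1**2) + 3124347) = sqrt(sqrt(-29*1)*(7 - 29*1) + 3124347) = sqrt(sqrt(-29)*(7 - 29) + 3124347) = sqrt((I*sqrt(29))*(-22) + 3124347) = sqrt(-22*I*sqrt(29) + 3124347) = sqrt(3124347 - 22*I*sqrt(29))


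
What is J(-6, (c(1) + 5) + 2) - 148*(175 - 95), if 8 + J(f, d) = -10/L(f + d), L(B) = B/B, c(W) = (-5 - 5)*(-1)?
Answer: -11858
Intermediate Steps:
c(W) = 10 (c(W) = -10*(-1) = 10)
L(B) = 1
J(f, d) = -18 (J(f, d) = -8 - 10/1 = -8 - 10*1 = -8 - 10 = -18)
J(-6, (c(1) + 5) + 2) - 148*(175 - 95) = -18 - 148*(175 - 95) = -18 - 148*80 = -18 - 11840 = -11858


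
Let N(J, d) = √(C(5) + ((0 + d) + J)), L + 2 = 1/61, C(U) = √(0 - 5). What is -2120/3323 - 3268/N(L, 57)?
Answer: -2120/3323 - 3268*√61/√(3356 + 61*I*√5) ≈ -440.96 + 8.9444*I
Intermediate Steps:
C(U) = I*√5 (C(U) = √(-5) = I*√5)
L = -121/61 (L = -2 + 1/61 = -121/61 ≈ -1.9836)
N(J, d) = √(J + d + I*√5) (N(J, d) = √(I*√5 + ((0 + d) + J)) = √(I*√5 + (d + J)) = √(I*√5 + (J + d)) = √(J + d + I*√5))
-2120/3323 - 3268/N(L, 57) = -2120/3323 - 3268/√(-121/61 + 57 + I*√5) = -2120*1/3323 - 3268/√(3356/61 + I*√5) = -2120/3323 - 3268/√(3356/61 + I*√5)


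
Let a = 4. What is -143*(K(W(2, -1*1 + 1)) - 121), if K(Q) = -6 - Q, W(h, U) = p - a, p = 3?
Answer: 18018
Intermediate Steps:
W(h, U) = -1 (W(h, U) = 3 - 1*4 = 3 - 4 = -1)
-143*(K(W(2, -1*1 + 1)) - 121) = -143*((-6 - 1*(-1)) - 121) = -143*((-6 + 1) - 121) = -143*(-5 - 121) = -143*(-126) = 18018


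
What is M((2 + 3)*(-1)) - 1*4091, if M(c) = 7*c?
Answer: -4126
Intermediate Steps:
M((2 + 3)*(-1)) - 1*4091 = 7*((2 + 3)*(-1)) - 1*4091 = 7*(5*(-1)) - 4091 = 7*(-5) - 4091 = -35 - 4091 = -4126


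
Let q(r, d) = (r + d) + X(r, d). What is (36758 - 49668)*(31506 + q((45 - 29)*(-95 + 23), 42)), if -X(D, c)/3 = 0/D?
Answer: -392412360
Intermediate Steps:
X(D, c) = 0 (X(D, c) = -0/D = -3*0 = 0)
q(r, d) = d + r (q(r, d) = (r + d) + 0 = (d + r) + 0 = d + r)
(36758 - 49668)*(31506 + q((45 - 29)*(-95 + 23), 42)) = (36758 - 49668)*(31506 + (42 + (45 - 29)*(-95 + 23))) = -12910*(31506 + (42 + 16*(-72))) = -12910*(31506 + (42 - 1152)) = -12910*(31506 - 1110) = -12910*30396 = -392412360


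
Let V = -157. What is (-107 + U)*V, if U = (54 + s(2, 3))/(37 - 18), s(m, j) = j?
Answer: 16328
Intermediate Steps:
U = 3 (U = (54 + 3)/(37 - 18) = 57/19 = 57*(1/19) = 3)
(-107 + U)*V = (-107 + 3)*(-157) = -104*(-157) = 16328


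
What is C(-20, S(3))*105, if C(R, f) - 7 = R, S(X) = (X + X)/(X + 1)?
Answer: -1365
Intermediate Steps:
S(X) = 2*X/(1 + X) (S(X) = (2*X)/(1 + X) = 2*X/(1 + X))
C(R, f) = 7 + R
C(-20, S(3))*105 = (7 - 20)*105 = -13*105 = -1365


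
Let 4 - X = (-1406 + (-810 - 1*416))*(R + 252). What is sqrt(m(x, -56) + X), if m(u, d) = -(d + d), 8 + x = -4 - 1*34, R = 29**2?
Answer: 2*sqrt(719223) ≈ 1696.1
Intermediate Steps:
R = 841
X = 2876780 (X = 4 - (-1406 + (-810 - 1*416))*(841 + 252) = 4 - (-1406 + (-810 - 416))*1093 = 4 - (-1406 - 1226)*1093 = 4 - (-2632)*1093 = 4 - 1*(-2876776) = 4 + 2876776 = 2876780)
x = -46 (x = -8 + (-4 - 1*34) = -8 + (-4 - 34) = -8 - 38 = -46)
m(u, d) = -2*d
sqrt(m(x, -56) + X) = sqrt(-2*(-56) + 2876780) = sqrt(112 + 2876780) = sqrt(2876892) = 2*sqrt(719223)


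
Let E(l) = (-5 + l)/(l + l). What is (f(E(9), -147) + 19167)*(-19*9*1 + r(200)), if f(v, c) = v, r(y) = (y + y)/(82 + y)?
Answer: -4124767055/1269 ≈ -3.2504e+6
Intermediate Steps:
r(y) = 2*y/(82 + y) (r(y) = (2*y)/(82 + y) = 2*y/(82 + y))
E(l) = (-5 + l)/(2*l) (E(l) = (-5 + l)/((2*l)) = (-5 + l)*(1/(2*l)) = (-5 + l)/(2*l))
(f(E(9), -147) + 19167)*(-19*9*1 + r(200)) = ((1/2)*(-5 + 9)/9 + 19167)*(-19*9*1 + 2*200/(82 + 200)) = ((1/2)*(1/9)*4 + 19167)*(-171*1 + 2*200/282) = (2/9 + 19167)*(-171 + 2*200*(1/282)) = 172505*(-171 + 200/141)/9 = (172505/9)*(-23911/141) = -4124767055/1269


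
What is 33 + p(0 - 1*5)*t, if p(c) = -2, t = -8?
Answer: 49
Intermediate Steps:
33 + p(0 - 1*5)*t = 33 - 2*(-8) = 33 + 16 = 49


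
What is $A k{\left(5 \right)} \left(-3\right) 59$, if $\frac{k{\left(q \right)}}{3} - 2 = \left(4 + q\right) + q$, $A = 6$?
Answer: $-50976$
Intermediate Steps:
$k{\left(q \right)} = 18 + 6 q$ ($k{\left(q \right)} = 6 + 3 \left(\left(4 + q\right) + q\right) = 6 + 3 \left(4 + 2 q\right) = 6 + \left(12 + 6 q\right) = 18 + 6 q$)
$A k{\left(5 \right)} \left(-3\right) 59 = 6 \left(18 + 6 \cdot 5\right) \left(-3\right) 59 = 6 \left(18 + 30\right) \left(-3\right) 59 = 6 \cdot 48 \left(-3\right) 59 = 288 \left(-3\right) 59 = \left(-864\right) 59 = -50976$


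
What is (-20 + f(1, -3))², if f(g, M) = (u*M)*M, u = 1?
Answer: 121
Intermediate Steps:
f(g, M) = M² (f(g, M) = (1*M)*M = M*M = M²)
(-20 + f(1, -3))² = (-20 + (-3)²)² = (-20 + 9)² = (-11)² = 121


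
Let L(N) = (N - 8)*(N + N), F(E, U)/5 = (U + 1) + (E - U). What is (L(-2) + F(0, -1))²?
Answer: 2025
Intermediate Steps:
F(E, U) = 5 + 5*E (F(E, U) = 5*((U + 1) + (E - U)) = 5*((1 + U) + (E - U)) = 5*(1 + E) = 5 + 5*E)
L(N) = 2*N*(-8 + N) (L(N) = (-8 + N)*(2*N) = 2*N*(-8 + N))
(L(-2) + F(0, -1))² = (2*(-2)*(-8 - 2) + (5 + 5*0))² = (2*(-2)*(-10) + (5 + 0))² = (40 + 5)² = 45² = 2025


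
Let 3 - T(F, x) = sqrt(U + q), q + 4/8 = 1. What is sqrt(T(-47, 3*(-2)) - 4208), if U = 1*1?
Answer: sqrt(-16820 - 2*sqrt(6))/2 ≈ 64.855*I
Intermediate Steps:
U = 1
q = 1/2 (q = -1/2 + 1 = 1/2 ≈ 0.50000)
T(F, x) = 3 - sqrt(6)/2 (T(F, x) = 3 - sqrt(1 + 1/2) = 3 - sqrt(3/2) = 3 - sqrt(6)/2)
sqrt(T(-47, 3*(-2)) - 4208) = sqrt((3 - sqrt(6)/2) - 4208) = sqrt(-4205 - sqrt(6)/2)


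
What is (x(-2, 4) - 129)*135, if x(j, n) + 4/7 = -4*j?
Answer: -114885/7 ≈ -16412.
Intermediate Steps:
x(j, n) = -4/7 - 4*j
(x(-2, 4) - 129)*135 = ((-4/7 - 4*(-2)) - 129)*135 = ((-4/7 + 8) - 129)*135 = (52/7 - 129)*135 = -851/7*135 = -114885/7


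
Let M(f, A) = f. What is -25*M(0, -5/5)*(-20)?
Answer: 0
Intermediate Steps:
-25*M(0, -5/5)*(-20) = -25*0*(-20) = 0*(-20) = 0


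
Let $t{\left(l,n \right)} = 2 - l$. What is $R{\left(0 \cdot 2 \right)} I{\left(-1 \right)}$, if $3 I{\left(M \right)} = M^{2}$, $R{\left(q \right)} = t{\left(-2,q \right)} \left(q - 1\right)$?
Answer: $- \frac{4}{3} \approx -1.3333$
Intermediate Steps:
$R{\left(q \right)} = -4 + 4 q$ ($R{\left(q \right)} = \left(2 - -2\right) \left(q - 1\right) = \left(2 + 2\right) \left(-1 + q\right) = 4 \left(-1 + q\right) = -4 + 4 q$)
$I{\left(M \right)} = \frac{M^{2}}{3}$
$R{\left(0 \cdot 2 \right)} I{\left(-1 \right)} = \left(-4 + 4 \cdot 0 \cdot 2\right) \frac{\left(-1\right)^{2}}{3} = \left(-4 + 4 \cdot 0\right) \frac{1}{3} \cdot 1 = \left(-4 + 0\right) \frac{1}{3} = \left(-4\right) \frac{1}{3} = - \frac{4}{3}$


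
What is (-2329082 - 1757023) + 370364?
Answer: -3715741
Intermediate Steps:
(-2329082 - 1757023) + 370364 = -4086105 + 370364 = -3715741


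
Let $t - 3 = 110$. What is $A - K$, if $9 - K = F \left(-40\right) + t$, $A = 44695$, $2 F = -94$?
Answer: $46679$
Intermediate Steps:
$t = 113$ ($t = 3 + 110 = 113$)
$F = -47$ ($F = \frac{1}{2} \left(-94\right) = -47$)
$K = -1984$ ($K = 9 - \left(\left(-47\right) \left(-40\right) + 113\right) = 9 - \left(1880 + 113\right) = 9 - 1993 = -1984$)
$A - K = 44695 - -1984 = 44695 + 1984 = 46679$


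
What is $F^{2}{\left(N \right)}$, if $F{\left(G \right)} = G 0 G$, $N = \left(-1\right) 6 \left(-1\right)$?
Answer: $0$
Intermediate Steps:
$N = 6$ ($N = \left(-6\right) \left(-1\right) = 6$)
$F{\left(G \right)} = 0$ ($F{\left(G \right)} = 0 G = 0$)
$F^{2}{\left(N \right)} = 0^{2} = 0$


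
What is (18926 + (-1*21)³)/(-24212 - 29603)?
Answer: -1933/10763 ≈ -0.17960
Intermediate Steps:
(18926 + (-1*21)³)/(-24212 - 29603) = (18926 + (-21)³)/(-53815) = (18926 - 9261)*(-1/53815) = 9665*(-1/53815) = -1933/10763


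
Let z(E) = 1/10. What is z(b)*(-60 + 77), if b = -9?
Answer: 17/10 ≈ 1.7000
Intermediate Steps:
z(E) = 1/10
z(b)*(-60 + 77) = (-60 + 77)/10 = (1/10)*17 = 17/10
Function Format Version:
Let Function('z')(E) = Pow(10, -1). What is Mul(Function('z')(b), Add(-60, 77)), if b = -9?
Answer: Rational(17, 10) ≈ 1.7000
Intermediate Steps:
Function('z')(E) = Rational(1, 10)
Mul(Function('z')(b), Add(-60, 77)) = Mul(Rational(1, 10), Add(-60, 77)) = Mul(Rational(1, 10), 17) = Rational(17, 10)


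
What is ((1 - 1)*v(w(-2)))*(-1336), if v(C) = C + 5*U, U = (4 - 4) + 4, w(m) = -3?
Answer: 0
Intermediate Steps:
U = 4 (U = 0 + 4 = 4)
v(C) = 20 + C (v(C) = C + 5*4 = C + 20 = 20 + C)
((1 - 1)*v(w(-2)))*(-1336) = ((1 - 1)*(20 - 3))*(-1336) = (0*17)*(-1336) = 0*(-1336) = 0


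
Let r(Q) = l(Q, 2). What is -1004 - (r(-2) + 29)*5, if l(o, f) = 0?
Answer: -1149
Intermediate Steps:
r(Q) = 0
-1004 - (r(-2) + 29)*5 = -1004 - (0 + 29)*5 = -1004 - 29*5 = -1004 - 1*145 = -1004 - 145 = -1149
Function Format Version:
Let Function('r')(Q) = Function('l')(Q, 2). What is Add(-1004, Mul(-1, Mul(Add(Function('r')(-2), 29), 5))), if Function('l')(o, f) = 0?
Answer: -1149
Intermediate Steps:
Function('r')(Q) = 0
Add(-1004, Mul(-1, Mul(Add(Function('r')(-2), 29), 5))) = Add(-1004, Mul(-1, Mul(Add(0, 29), 5))) = Add(-1004, Mul(-1, Mul(29, 5))) = Add(-1004, Mul(-1, 145)) = Add(-1004, -145) = -1149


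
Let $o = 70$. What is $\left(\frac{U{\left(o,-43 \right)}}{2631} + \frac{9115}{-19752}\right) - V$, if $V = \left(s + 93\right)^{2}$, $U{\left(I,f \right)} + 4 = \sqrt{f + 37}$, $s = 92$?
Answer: $- \frac{197623573197}{5774168} + \frac{i \sqrt{6}}{2631} \approx -34225.0 + 0.00093101 i$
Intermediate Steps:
$U{\left(I,f \right)} = -4 + \sqrt{37 + f}$ ($U{\left(I,f \right)} = -4 + \sqrt{f + 37} = -4 + \sqrt{37 + f}$)
$V = 34225$ ($V = \left(92 + 93\right)^{2} = 185^{2} = 34225$)
$\left(\frac{U{\left(o,-43 \right)}}{2631} + \frac{9115}{-19752}\right) - V = \left(\frac{-4 + \sqrt{37 - 43}}{2631} + \frac{9115}{-19752}\right) - 34225 = \left(\left(-4 + \sqrt{-6}\right) \frac{1}{2631} + 9115 \left(- \frac{1}{19752}\right)\right) - 34225 = \left(\left(-4 + i \sqrt{6}\right) \frac{1}{2631} - \frac{9115}{19752}\right) - 34225 = \left(\left(- \frac{4}{2631} + \frac{i \sqrt{6}}{2631}\right) - \frac{9115}{19752}\right) - 34225 = \left(- \frac{2673397}{5774168} + \frac{i \sqrt{6}}{2631}\right) - 34225 = - \frac{197623573197}{5774168} + \frac{i \sqrt{6}}{2631}$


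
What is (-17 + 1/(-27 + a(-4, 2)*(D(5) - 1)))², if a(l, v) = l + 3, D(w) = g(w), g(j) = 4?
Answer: 261121/900 ≈ 290.13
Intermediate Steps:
D(w) = 4
a(l, v) = 3 + l
(-17 + 1/(-27 + a(-4, 2)*(D(5) - 1)))² = (-17 + 1/(-27 + (3 - 4)*(4 - 1)))² = (-17 + 1/(-27 - 1*3))² = (-17 + 1/(-27 - 3))² = (-17 + 1/(-30))² = (-17 - 1/30)² = (-511/30)² = 261121/900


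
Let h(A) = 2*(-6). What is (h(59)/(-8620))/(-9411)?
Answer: -1/6760235 ≈ -1.4792e-7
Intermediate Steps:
h(A) = -12
(h(59)/(-8620))/(-9411) = -12/(-8620)/(-9411) = -12*(-1/8620)*(-1/9411) = (3/2155)*(-1/9411) = -1/6760235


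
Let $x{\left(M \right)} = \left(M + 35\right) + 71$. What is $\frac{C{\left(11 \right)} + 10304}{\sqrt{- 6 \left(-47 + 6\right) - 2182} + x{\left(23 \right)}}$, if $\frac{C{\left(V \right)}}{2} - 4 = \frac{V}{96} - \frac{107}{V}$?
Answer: $\frac{17975935}{251504} - \frac{418045 i}{17148} \approx 71.474 - 24.379 i$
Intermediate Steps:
$x{\left(M \right)} = 106 + M$ ($x{\left(M \right)} = \left(35 + M\right) + 71 = 106 + M$)
$C{\left(V \right)} = 8 - \frac{214}{V} + \frac{V}{48}$ ($C{\left(V \right)} = 8 + 2 \left(\frac{V}{96} - \frac{107}{V}\right) = 8 + 2 \left(- \frac{107}{V} + \frac{V}{96}\right) = 8 + \left(- \frac{214}{V} + \frac{V}{48}\right) = 8 - \frac{214}{V} + \frac{V}{48}$)
$\frac{C{\left(11 \right)} + 10304}{\sqrt{- 6 \left(-47 + 6\right) - 2182} + x{\left(23 \right)}} = \frac{\left(8 - \frac{214}{11} + \frac{1}{48} \cdot 11\right) + 10304}{\sqrt{- 6 \left(-47 + 6\right) - 2182} + \left(106 + 23\right)} = \frac{\left(8 - \frac{214}{11} + \frac{11}{48}\right) + 10304}{\sqrt{\left(-6\right) \left(-41\right) - 2182} + 129} = \frac{\left(8 - \frac{214}{11} + \frac{11}{48}\right) + 10304}{\sqrt{246 - 2182} + 129} = \frac{- \frac{5927}{528} + 10304}{\sqrt{-1936} + 129} = \frac{5434585}{528 \left(44 i + 129\right)} = \frac{5434585}{528 \left(129 + 44 i\right)} = \frac{5434585 \frac{129 - 44 i}{18577}}{528} = \frac{418045 \left(129 - 44 i\right)}{754512}$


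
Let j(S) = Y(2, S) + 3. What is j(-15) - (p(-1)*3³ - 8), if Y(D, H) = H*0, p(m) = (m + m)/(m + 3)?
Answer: 38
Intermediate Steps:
p(m) = 2*m/(3 + m) (p(m) = (2*m)/(3 + m) = 2*m/(3 + m))
Y(D, H) = 0
j(S) = 3 (j(S) = 0 + 3 = 3)
j(-15) - (p(-1)*3³ - 8) = 3 - ((2*(-1)/(3 - 1))*3³ - 8) = 3 - ((2*(-1)/2)*27 - 8) = 3 - ((2*(-1)*(½))*27 - 8) = 3 - (-1*27 - 8) = 3 - (-27 - 8) = 3 - 1*(-35) = 3 + 35 = 38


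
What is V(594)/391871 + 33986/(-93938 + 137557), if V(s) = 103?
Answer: 13322620563/17093021149 ≈ 0.77942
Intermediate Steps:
V(594)/391871 + 33986/(-93938 + 137557) = 103/391871 + 33986/(-93938 + 137557) = 103*(1/391871) + 33986/43619 = 103/391871 + 33986*(1/43619) = 103/391871 + 33986/43619 = 13322620563/17093021149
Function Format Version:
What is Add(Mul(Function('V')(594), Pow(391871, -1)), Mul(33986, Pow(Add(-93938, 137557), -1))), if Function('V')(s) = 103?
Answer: Rational(13322620563, 17093021149) ≈ 0.77942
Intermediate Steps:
Add(Mul(Function('V')(594), Pow(391871, -1)), Mul(33986, Pow(Add(-93938, 137557), -1))) = Add(Mul(103, Pow(391871, -1)), Mul(33986, Pow(Add(-93938, 137557), -1))) = Add(Mul(103, Rational(1, 391871)), Mul(33986, Pow(43619, -1))) = Add(Rational(103, 391871), Mul(33986, Rational(1, 43619))) = Add(Rational(103, 391871), Rational(33986, 43619)) = Rational(13322620563, 17093021149)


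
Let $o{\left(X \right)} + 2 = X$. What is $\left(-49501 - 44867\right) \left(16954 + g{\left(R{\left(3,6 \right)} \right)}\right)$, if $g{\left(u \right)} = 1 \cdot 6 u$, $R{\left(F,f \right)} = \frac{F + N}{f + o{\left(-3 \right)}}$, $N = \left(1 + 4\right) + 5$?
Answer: $-1607275776$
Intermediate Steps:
$o{\left(X \right)} = -2 + X$
$N = 10$ ($N = 5 + 5 = 10$)
$R{\left(F,f \right)} = \frac{10 + F}{-5 + f}$ ($R{\left(F,f \right)} = \frac{F + 10}{f - 5} = \frac{10 + F}{f - 5} = \frac{10 + F}{-5 + f}$)
$g{\left(u \right)} = 6 u$
$\left(-49501 - 44867\right) \left(16954 + g{\left(R{\left(3,6 \right)} \right)}\right) = \left(-49501 - 44867\right) \left(16954 + 6 \frac{10 + 3}{-5 + 6}\right) = - 94368 \left(16954 + 6 \cdot 1^{-1} \cdot 13\right) = - 94368 \left(16954 + 6 \cdot 1 \cdot 13\right) = - 94368 \left(16954 + 6 \cdot 13\right) = - 94368 \left(16954 + 78\right) = \left(-94368\right) 17032 = -1607275776$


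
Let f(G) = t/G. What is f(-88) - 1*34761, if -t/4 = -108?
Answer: -382425/11 ≈ -34766.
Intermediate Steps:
t = 432 (t = -4*(-108) = 432)
f(G) = 432/G
f(-88) - 1*34761 = 432/(-88) - 1*34761 = 432*(-1/88) - 34761 = -54/11 - 34761 = -382425/11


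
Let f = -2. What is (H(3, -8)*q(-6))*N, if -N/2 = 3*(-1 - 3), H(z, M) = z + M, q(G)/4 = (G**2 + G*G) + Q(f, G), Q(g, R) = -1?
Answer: -34080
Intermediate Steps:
q(G) = -4 + 8*G**2 (q(G) = 4*((G**2 + G*G) - 1) = 4*((G**2 + G**2) - 1) = 4*(2*G**2 - 1) = 4*(-1 + 2*G**2) = -4 + 8*G**2)
H(z, M) = M + z
N = 24 (N = -6*(-1 - 3) = -6*(-4) = -2*(-12) = 24)
(H(3, -8)*q(-6))*N = ((-8 + 3)*(-4 + 8*(-6)**2))*24 = -5*(-4 + 8*36)*24 = -5*(-4 + 288)*24 = -5*284*24 = -1420*24 = -34080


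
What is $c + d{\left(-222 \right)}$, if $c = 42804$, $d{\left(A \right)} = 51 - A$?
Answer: $43077$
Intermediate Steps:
$c + d{\left(-222 \right)} = 42804 + \left(51 - -222\right) = 42804 + \left(51 + 222\right) = 42804 + 273 = 43077$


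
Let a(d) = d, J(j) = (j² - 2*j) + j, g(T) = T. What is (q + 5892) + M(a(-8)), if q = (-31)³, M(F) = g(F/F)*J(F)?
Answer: -23827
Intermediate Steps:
J(j) = j² - j
M(F) = F*(-1 + F) (M(F) = (F/F)*(F*(-1 + F)) = 1*(F*(-1 + F)) = F*(-1 + F))
q = -29791
(q + 5892) + M(a(-8)) = (-29791 + 5892) - 8*(-1 - 8) = -23899 - 8*(-9) = -23899 + 72 = -23827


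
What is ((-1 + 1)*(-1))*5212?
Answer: 0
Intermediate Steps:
((-1 + 1)*(-1))*5212 = (0*(-1))*5212 = 0*5212 = 0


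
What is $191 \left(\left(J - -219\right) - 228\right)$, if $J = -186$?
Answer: $-37245$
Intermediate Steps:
$191 \left(\left(J - -219\right) - 228\right) = 191 \left(\left(-186 - -219\right) - 228\right) = 191 \left(\left(-186 + 219\right) - 228\right) = 191 \left(33 - 228\right) = 191 \left(-195\right) = -37245$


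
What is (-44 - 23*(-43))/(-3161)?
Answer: -945/3161 ≈ -0.29896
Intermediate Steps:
(-44 - 23*(-43))/(-3161) = (-44 + 989)*(-1/3161) = 945*(-1/3161) = -945/3161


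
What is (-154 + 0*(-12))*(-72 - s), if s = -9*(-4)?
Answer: 16632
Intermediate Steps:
s = 36
(-154 + 0*(-12))*(-72 - s) = (-154 + 0*(-12))*(-72 - 1*36) = (-154 + 0)*(-72 - 36) = -154*(-108) = 16632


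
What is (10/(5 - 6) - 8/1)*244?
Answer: -4392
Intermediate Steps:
(10/(5 - 6) - 8/1)*244 = (10/(-1) - 8*1)*244 = (10*(-1) - 8)*244 = (-10 - 8)*244 = -18*244 = -4392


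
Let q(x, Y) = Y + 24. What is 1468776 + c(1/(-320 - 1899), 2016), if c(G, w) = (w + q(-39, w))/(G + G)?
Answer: -3031356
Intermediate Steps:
q(x, Y) = 24 + Y
c(G, w) = (24 + 2*w)/(2*G) (c(G, w) = (w + (24 + w))/(G + G) = (24 + 2*w)/((2*G)) = (24 + 2*w)*(1/(2*G)) = (24 + 2*w)/(2*G))
1468776 + c(1/(-320 - 1899), 2016) = 1468776 + (12 + 2016)/(1/(-320 - 1899)) = 1468776 + 2028/1/(-2219) = 1468776 + 2028/(-1/2219) = 1468776 - 2219*2028 = 1468776 - 4500132 = -3031356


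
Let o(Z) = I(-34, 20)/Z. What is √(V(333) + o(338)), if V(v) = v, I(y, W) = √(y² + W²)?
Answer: √(56277 + √389)/13 ≈ 18.251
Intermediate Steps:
I(y, W) = √(W² + y²)
o(Z) = 2*√389/Z (o(Z) = √(20² + (-34)²)/Z = √(400 + 1156)/Z = √1556/Z = (2*√389)/Z = 2*√389/Z)
√(V(333) + o(338)) = √(333 + 2*√389/338) = √(333 + 2*√389*(1/338)) = √(333 + √389/169)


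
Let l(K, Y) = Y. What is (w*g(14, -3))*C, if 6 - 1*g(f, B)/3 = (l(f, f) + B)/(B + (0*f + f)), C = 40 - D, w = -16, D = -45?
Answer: -20400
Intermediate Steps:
C = 85 (C = 40 - 1*(-45) = 40 + 45 = 85)
g(f, B) = 15 (g(f, B) = 18 - 3*(f + B)/(B + (0*f + f)) = 18 - 3*(B + f)/(B + (0 + f)) = 18 - 3*(B + f)/(B + f) = 18 - 3*1 = 18 - 3 = 15)
(w*g(14, -3))*C = -16*15*85 = -240*85 = -20400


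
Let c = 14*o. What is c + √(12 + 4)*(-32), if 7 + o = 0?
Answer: -226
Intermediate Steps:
o = -7 (o = -7 + 0 = -7)
c = -98 (c = 14*(-7) = -98)
c + √(12 + 4)*(-32) = -98 + √(12 + 4)*(-32) = -98 + √16*(-32) = -98 + 4*(-32) = -98 - 128 = -226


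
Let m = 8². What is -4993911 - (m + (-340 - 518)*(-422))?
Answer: -5356051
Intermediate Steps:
m = 64
-4993911 - (m + (-340 - 518)*(-422)) = -4993911 - (64 + (-340 - 518)*(-422)) = -4993911 - (64 - 858*(-422)) = -4993911 - (64 + 362076) = -4993911 - 1*362140 = -4993911 - 362140 = -5356051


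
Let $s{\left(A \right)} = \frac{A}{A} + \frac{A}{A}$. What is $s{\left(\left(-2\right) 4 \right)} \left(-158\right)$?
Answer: $-316$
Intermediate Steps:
$s{\left(A \right)} = 2$ ($s{\left(A \right)} = 1 + 1 = 2$)
$s{\left(\left(-2\right) 4 \right)} \left(-158\right) = 2 \left(-158\right) = -316$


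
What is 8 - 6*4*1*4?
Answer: -88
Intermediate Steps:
8 - 6*4*1*4 = 8 - 24*4 = 8 - 6*16 = 8 - 96 = -88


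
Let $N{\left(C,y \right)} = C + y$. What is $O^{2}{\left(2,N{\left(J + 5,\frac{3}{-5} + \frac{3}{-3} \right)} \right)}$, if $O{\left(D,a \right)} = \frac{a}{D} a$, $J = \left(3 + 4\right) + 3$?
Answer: $\frac{20151121}{2500} \approx 8060.4$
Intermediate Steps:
$J = 10$ ($J = 7 + 3 = 10$)
$O{\left(D,a \right)} = \frac{a^{2}}{D}$
$O^{2}{\left(2,N{\left(J + 5,\frac{3}{-5} + \frac{3}{-3} \right)} \right)} = \left(\frac{\left(\left(10 + 5\right) + \left(\frac{3}{-5} + \frac{3}{-3}\right)\right)^{2}}{2}\right)^{2} = \left(\frac{\left(15 + \left(3 \left(- \frac{1}{5}\right) + 3 \left(- \frac{1}{3}\right)\right)\right)^{2}}{2}\right)^{2} = \left(\frac{\left(15 - \frac{8}{5}\right)^{2}}{2}\right)^{2} = \left(\frac{\left(\frac{67}{5}\right)^{2}}{2}\right)^{2} = \left(\frac{1}{2} \cdot \frac{4489}{25}\right)^{2} = \left(\frac{4489}{50}\right)^{2} = \frac{20151121}{2500}$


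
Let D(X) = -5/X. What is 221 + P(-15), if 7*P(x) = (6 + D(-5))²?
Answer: 228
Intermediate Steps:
P(x) = 7 (P(x) = (6 - 5/(-5))²/7 = (6 - 5*(-⅕))²/7 = (6 + 1)²/7 = (⅐)*7² = (⅐)*49 = 7)
221 + P(-15) = 221 + 7 = 228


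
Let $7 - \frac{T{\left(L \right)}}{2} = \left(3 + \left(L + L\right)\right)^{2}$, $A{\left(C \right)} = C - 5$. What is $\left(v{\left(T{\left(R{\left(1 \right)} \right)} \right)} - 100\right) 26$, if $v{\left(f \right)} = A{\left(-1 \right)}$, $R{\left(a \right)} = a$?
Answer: $-2756$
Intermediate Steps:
$A{\left(C \right)} = -5 + C$
$T{\left(L \right)} = 14 - 2 \left(3 + 2 L\right)^{2}$ ($T{\left(L \right)} = 14 - 2 \left(3 + \left(L + L\right)\right)^{2} = 14 - 2 \left(3 + 2 L\right)^{2}$)
$v{\left(f \right)} = -6$ ($v{\left(f \right)} = -5 - 1 = -6$)
$\left(v{\left(T{\left(R{\left(1 \right)} \right)} \right)} - 100\right) 26 = \left(-6 - 100\right) 26 = \left(-106\right) 26 = -2756$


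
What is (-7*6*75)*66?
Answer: -207900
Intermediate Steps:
(-7*6*75)*66 = -42*75*66 = -3150*66 = -207900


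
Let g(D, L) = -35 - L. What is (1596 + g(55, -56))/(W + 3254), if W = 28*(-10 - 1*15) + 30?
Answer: 1617/2584 ≈ 0.62577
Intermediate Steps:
W = -670 (W = 28*(-10 - 15) + 30 = 28*(-25) + 30 = -700 + 30 = -670)
(1596 + g(55, -56))/(W + 3254) = (1596 + (-35 - 1*(-56)))/(-670 + 3254) = (1596 + (-35 + 56))/2584 = (1596 + 21)*(1/2584) = 1617*(1/2584) = 1617/2584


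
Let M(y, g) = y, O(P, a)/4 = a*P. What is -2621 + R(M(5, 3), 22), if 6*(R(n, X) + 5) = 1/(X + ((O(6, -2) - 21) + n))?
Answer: -661753/252 ≈ -2626.0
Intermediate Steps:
O(P, a) = 4*P*a (O(P, a) = 4*(a*P) = 4*(P*a) = 4*P*a)
R(n, X) = -5 + 1/(6*(-69 + X + n)) (R(n, X) = -5 + 1/(6*(X + ((4*6*(-2) - 21) + n))) = -5 + 1/(6*(X + ((-48 - 21) + n))) = -5 + 1/(6*(X + (-69 + n))) = -5 + 1/(6*(-69 + X + n)))
-2621 + R(M(5, 3), 22) = -2621 + (2071/6 - 5*22 - 5*5)/(-69 + 22 + 5) = -2621 + (2071/6 - 110 - 25)/(-42) = -2621 - 1/42*1261/6 = -2621 - 1261/252 = -661753/252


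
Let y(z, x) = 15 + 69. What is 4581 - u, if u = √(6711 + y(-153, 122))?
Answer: 4581 - 3*√755 ≈ 4498.6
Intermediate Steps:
y(z, x) = 84
u = 3*√755 (u = √(6711 + 84) = √6795 = 3*√755 ≈ 82.432)
4581 - u = 4581 - 3*√755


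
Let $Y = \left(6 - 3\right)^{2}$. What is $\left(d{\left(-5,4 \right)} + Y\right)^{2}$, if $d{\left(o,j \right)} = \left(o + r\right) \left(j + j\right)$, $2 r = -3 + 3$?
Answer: $961$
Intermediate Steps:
$r = 0$ ($r = \frac{-3 + 3}{2} = \frac{1}{2} \cdot 0 = 0$)
$d{\left(o,j \right)} = 2 j o$ ($d{\left(o,j \right)} = \left(o + 0\right) \left(j + j\right) = o 2 j = 2 j o$)
$Y = 9$ ($Y = 3^{2} = 9$)
$\left(d{\left(-5,4 \right)} + Y\right)^{2} = \left(2 \cdot 4 \left(-5\right) + 9\right)^{2} = \left(-40 + 9\right)^{2} = \left(-31\right)^{2} = 961$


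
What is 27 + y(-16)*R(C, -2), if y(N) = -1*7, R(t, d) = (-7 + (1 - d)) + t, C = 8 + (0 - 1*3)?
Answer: 20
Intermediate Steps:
C = 5 (C = 8 + (0 - 3) = 8 - 3 = 5)
R(t, d) = -6 + t - d (R(t, d) = (-6 - d) + t = -6 + t - d)
y(N) = -7
27 + y(-16)*R(C, -2) = 27 - 7*(-6 + 5 - 1*(-2)) = 27 - 7*(-6 + 5 + 2) = 27 - 7*1 = 27 - 7 = 20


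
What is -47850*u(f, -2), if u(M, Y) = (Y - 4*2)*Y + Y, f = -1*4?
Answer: -861300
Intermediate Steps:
f = -4
u(M, Y) = Y + Y*(-8 + Y) (u(M, Y) = (Y - 8)*Y + Y = (-8 + Y)*Y + Y = Y*(-8 + Y) + Y = Y + Y*(-8 + Y))
-47850*u(f, -2) = -47850*(-2*(-7 - 2)) = -47850*(-2*(-9)) = -47850*18 = -1914*450 = -861300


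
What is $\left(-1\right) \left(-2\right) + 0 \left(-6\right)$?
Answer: $2$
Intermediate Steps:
$\left(-1\right) \left(-2\right) + 0 \left(-6\right) = 2 + 0 = 2$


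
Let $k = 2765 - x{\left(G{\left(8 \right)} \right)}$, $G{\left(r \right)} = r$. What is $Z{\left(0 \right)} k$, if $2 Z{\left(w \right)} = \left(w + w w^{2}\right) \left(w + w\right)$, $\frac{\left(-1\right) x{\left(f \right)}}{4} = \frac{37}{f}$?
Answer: $0$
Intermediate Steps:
$x{\left(f \right)} = - \frac{148}{f}$ ($x{\left(f \right)} = - 4 \frac{37}{f} = - \frac{148}{f}$)
$Z{\left(w \right)} = w \left(w + w^{3}\right)$ ($Z{\left(w \right)} = \frac{\left(w + w w^{2}\right) \left(w + w\right)}{2} = \frac{\left(w + w^{3}\right) 2 w}{2} = \frac{2 w \left(w + w^{3}\right)}{2} = w \left(w + w^{3}\right)$)
$k = \frac{5567}{2}$ ($k = 2765 - - \frac{148}{8} = 2765 - \left(-148\right) \frac{1}{8} = 2765 - - \frac{37}{2} = 2765 + \frac{37}{2} = \frac{5567}{2} \approx 2783.5$)
$Z{\left(0 \right)} k = \left(0^{2} + 0^{4}\right) \frac{5567}{2} = \left(0 + 0\right) \frac{5567}{2} = 0 \cdot \frac{5567}{2} = 0$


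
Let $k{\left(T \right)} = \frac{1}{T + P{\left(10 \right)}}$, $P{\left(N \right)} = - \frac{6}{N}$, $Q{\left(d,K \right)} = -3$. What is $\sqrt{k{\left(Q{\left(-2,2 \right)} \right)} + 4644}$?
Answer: $\frac{\sqrt{167174}}{6} \approx 68.145$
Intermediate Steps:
$k{\left(T \right)} = \frac{1}{- \frac{3}{5} + T}$ ($k{\left(T \right)} = \frac{1}{T - \frac{6}{10}} = \frac{1}{T - \frac{3}{5}} = \frac{1}{- \frac{3}{5} + T}$)
$\sqrt{k{\left(Q{\left(-2,2 \right)} \right)} + 4644} = \sqrt{\frac{5}{-3 + 5 \left(-3\right)} + 4644} = \sqrt{\frac{5}{-3 - 15} + 4644} = \sqrt{\frac{5}{-18} + 4644} = \sqrt{5 \left(- \frac{1}{18}\right) + 4644} = \sqrt{- \frac{5}{18} + 4644} = \sqrt{\frac{83587}{18}} = \frac{\sqrt{167174}}{6}$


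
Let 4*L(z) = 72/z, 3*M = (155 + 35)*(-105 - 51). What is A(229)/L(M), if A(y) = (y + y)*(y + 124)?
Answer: -798669560/9 ≈ -8.8741e+7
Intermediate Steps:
M = -9880 (M = ((155 + 35)*(-105 - 51))/3 = (190*(-156))/3 = (⅓)*(-29640) = -9880)
A(y) = 2*y*(124 + y) (A(y) = (2*y)*(124 + y) = 2*y*(124 + y))
L(z) = 18/z (L(z) = (72/z)/4 = 18/z)
A(229)/L(M) = (2*229*(124 + 229))/((18/(-9880))) = (2*229*353)/((18*(-1/9880))) = 161674/(-9/4940) = 161674*(-4940/9) = -798669560/9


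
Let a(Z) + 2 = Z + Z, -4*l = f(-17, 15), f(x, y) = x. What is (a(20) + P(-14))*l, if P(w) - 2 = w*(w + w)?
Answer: 1836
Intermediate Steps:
l = 17/4 (l = -¼*(-17) = 17/4 ≈ 4.2500)
a(Z) = -2 + 2*Z (a(Z) = -2 + (Z + Z) = -2 + 2*Z)
P(w) = 2 + 2*w² (P(w) = 2 + w*(w + w) = 2 + w*(2*w) = 2 + 2*w²)
(a(20) + P(-14))*l = ((-2 + 2*20) + (2 + 2*(-14)²))*(17/4) = ((-2 + 40) + (2 + 2*196))*(17/4) = (38 + (2 + 392))*(17/4) = (38 + 394)*(17/4) = 432*(17/4) = 1836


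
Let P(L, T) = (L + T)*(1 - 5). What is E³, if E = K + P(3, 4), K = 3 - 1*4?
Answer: -24389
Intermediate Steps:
K = -1 (K = 3 - 4 = -1)
P(L, T) = -4*L - 4*T (P(L, T) = (L + T)*(-4) = -4*L - 4*T)
E = -29 (E = -1 + (-4*3 - 4*4) = -1 + (-12 - 16) = -1 - 28 = -29)
E³ = (-29)³ = -24389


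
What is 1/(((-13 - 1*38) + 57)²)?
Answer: 1/36 ≈ 0.027778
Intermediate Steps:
1/(((-13 - 1*38) + 57)²) = 1/(((-13 - 38) + 57)²) = 1/((-51 + 57)²) = 1/(6²) = 1/36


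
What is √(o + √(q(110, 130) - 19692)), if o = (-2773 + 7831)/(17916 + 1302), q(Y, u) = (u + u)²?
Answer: √(2700129 + 20518418*√11977)/3203 ≈ 14.803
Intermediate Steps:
q(Y, u) = 4*u² (q(Y, u) = (2*u)² = 4*u²)
o = 843/3203 (o = 5058/19218 = 5058*(1/19218) = 843/3203 ≈ 0.26319)
√(o + √(q(110, 130) - 19692)) = √(843/3203 + √(4*130² - 19692)) = √(843/3203 + √(4*16900 - 19692)) = √(843/3203 + √(67600 - 19692)) = √(843/3203 + √47908) = √(843/3203 + 2*√11977)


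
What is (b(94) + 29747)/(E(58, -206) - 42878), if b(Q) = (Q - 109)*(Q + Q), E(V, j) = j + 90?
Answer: -26927/42994 ≈ -0.62630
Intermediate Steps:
E(V, j) = 90 + j
b(Q) = 2*Q*(-109 + Q) (b(Q) = (-109 + Q)*(2*Q) = 2*Q*(-109 + Q))
(b(94) + 29747)/(E(58, -206) - 42878) = (2*94*(-109 + 94) + 29747)/((90 - 206) - 42878) = (2*94*(-15) + 29747)/(-116 - 42878) = (-2820 + 29747)/(-42994) = 26927*(-1/42994) = -26927/42994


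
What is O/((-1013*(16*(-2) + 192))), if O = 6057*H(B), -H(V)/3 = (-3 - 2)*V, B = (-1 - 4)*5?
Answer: 454275/32416 ≈ 14.014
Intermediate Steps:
B = -25 (B = -5*5 = -25)
H(V) = 15*V (H(V) = -3*(-3 - 2)*V = -(-15)*V = 15*V)
O = -2271375 (O = 6057*(15*(-25)) = 6057*(-375) = -2271375)
O/((-1013*(16*(-2) + 192))) = -2271375*(-1/(1013*(16*(-2) + 192))) = -2271375*(-1/(1013*(-32 + 192))) = -2271375/((-1013*160)) = -2271375/(-162080) = -2271375*(-1/162080) = 454275/32416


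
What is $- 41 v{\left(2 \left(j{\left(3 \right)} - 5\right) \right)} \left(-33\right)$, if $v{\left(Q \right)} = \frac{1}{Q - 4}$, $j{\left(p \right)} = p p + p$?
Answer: $\frac{1353}{10} \approx 135.3$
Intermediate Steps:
$j{\left(p \right)} = p + p^{2}$ ($j{\left(p \right)} = p^{2} + p = p + p^{2}$)
$v{\left(Q \right)} = \frac{1}{-4 + Q}$
$- 41 v{\left(2 \left(j{\left(3 \right)} - 5\right) \right)} \left(-33\right) = - \frac{41}{-4 + 2 \left(3 \left(1 + 3\right) - 5\right)} \left(-33\right) = - \frac{41}{-4 + 2 \left(3 \cdot 4 - 5\right)} \left(-33\right) = - \frac{41}{-4 + 2 \left(12 - 5\right)} \left(-33\right) = - \frac{41}{-4 + 2 \cdot 7} \left(-33\right) = - \frac{41}{-4 + 14} \left(-33\right) = - \frac{41}{10} \left(-33\right) = \left(-41\right) \frac{1}{10} \left(-33\right) = \left(- \frac{41}{10}\right) \left(-33\right) = \frac{1353}{10}$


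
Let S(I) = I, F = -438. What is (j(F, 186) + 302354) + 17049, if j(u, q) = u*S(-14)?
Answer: 325535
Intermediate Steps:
j(u, q) = -14*u (j(u, q) = u*(-14) = -14*u)
(j(F, 186) + 302354) + 17049 = (-14*(-438) + 302354) + 17049 = (6132 + 302354) + 17049 = 308486 + 17049 = 325535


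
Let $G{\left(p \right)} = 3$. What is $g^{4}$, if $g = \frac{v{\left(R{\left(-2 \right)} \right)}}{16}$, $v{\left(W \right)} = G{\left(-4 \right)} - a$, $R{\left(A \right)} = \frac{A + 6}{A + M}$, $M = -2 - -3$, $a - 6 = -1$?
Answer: $\frac{1}{4096} \approx 0.00024414$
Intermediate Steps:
$a = 5$ ($a = 6 - 1 = 5$)
$M = 1$ ($M = -2 + 3 = 1$)
$R{\left(A \right)} = \frac{6 + A}{1 + A}$ ($R{\left(A \right)} = \frac{A + 6}{A + 1} = \frac{6 + A}{1 + A}$)
$v{\left(W \right)} = -2$ ($v{\left(W \right)} = 3 - 5 = -2$)
$g = - \frac{1}{8}$ ($g = - \frac{2}{16} = \left(-2\right) \frac{1}{16} = - \frac{1}{8} \approx -0.125$)
$g^{4} = \left(- \frac{1}{8}\right)^{4} = \frac{1}{4096}$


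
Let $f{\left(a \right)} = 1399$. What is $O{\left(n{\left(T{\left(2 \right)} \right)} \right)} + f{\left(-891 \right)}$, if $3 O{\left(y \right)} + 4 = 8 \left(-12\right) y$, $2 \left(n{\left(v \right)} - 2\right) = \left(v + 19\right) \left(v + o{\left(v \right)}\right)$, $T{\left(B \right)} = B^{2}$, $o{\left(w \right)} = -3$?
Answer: $\frac{2897}{3} \approx 965.67$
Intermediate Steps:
$n{\left(v \right)} = 2 + \frac{\left(-3 + v\right) \left(19 + v\right)}{2}$ ($n{\left(v \right)} = 2 + \frac{\left(v + 19\right) \left(v - 3\right)}{2} = 2 + \frac{\left(19 + v\right) \left(-3 + v\right)}{2} = 2 + \frac{\left(-3 + v\right) \left(19 + v\right)}{2}$)
$O{\left(y \right)} = - \frac{4}{3} - 32 y$ ($O{\left(y \right)} = - \frac{4}{3} + \frac{8 \left(-12\right) y}{3} = - \frac{4}{3} + \frac{\left(-96\right) y}{3} = - \frac{4}{3} - 32 y$)
$O{\left(n{\left(T{\left(2 \right)} \right)} \right)} + f{\left(-891 \right)} = \left(- \frac{4}{3} - 32 \left(- \frac{53}{2} + \frac{\left(2^{2}\right)^{2}}{2} + 8 \cdot 2^{2}\right)\right) + 1399 = \left(- \frac{4}{3} - 32 \left(- \frac{53}{2} + \frac{4^{2}}{2} + 8 \cdot 4\right)\right) + 1399 = \left(- \frac{4}{3} - 32 \left(- \frac{53}{2} + \frac{1}{2} \cdot 16 + 32\right)\right) + 1399 = \left(- \frac{4}{3} - 32 \left(- \frac{53}{2} + 8 + 32\right)\right) + 1399 = \left(- \frac{4}{3} - 432\right) + 1399 = - \frac{1300}{3} + 1399 = \frac{2897}{3}$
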